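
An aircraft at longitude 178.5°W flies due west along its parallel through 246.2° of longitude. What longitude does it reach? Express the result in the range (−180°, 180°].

Start at -178.5°; shift −246.2° → -424.7°.
-424.7° lies outside (−180°, 180°]; add 360° → -64.7°.

64.7°W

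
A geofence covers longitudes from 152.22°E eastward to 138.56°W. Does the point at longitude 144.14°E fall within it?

Band width going east from +152.22° to -138.56°: ((-138.56 − 152.22) mod 360) = 69.22°.
Offset of +144.14° east of the west edge: ((144.14 − 152.22) mod 360) = 351.92°.
351.92° > 69.22° ⇒ outside.

No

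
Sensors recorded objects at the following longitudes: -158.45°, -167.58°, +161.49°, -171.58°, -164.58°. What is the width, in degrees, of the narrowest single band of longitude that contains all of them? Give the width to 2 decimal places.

Sort the longitudes: -171.58°, -167.58°, -164.58°, -158.45°, +161.49°.
Eastward gaps between consecutive values (wrapping around): 4.00°, 3.00°, 6.13°, 319.94°, 26.93°.
Largest gap = 319.94° ⇒ minimal covering band is its complement: 360° − 319.94° = 40.06°.
Band runs from +161.49° eastward to -158.45°, crossing the antimeridian.

40.06°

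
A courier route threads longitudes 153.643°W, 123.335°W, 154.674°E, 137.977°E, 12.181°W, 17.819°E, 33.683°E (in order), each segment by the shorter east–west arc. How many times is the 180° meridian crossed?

1

Leg 1: -153.643° → -123.335°, shortest Δλ = 30.308° (east) — does not cross 180°.
Leg 2: -123.335° → +154.674°, shortest Δλ = -81.991° (west) — crosses 180°.
Leg 3: +154.674° → +137.977°, shortest Δλ = -16.697° (west) — does not cross 180°.
Leg 4: +137.977° → -12.181°, shortest Δλ = -150.158° (west) — does not cross 180°.
Leg 5: -12.181° → +17.819°, shortest Δλ = 30.0° (east) — does not cross 180°.
Leg 6: +17.819° → +33.683°, shortest Δλ = 15.864° (east) — does not cross 180°.
Total crossings: 1.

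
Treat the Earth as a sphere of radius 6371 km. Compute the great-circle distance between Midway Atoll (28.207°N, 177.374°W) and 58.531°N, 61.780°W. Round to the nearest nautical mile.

4695 nmi

Δλ = -61.780 − -177.374 = 115.594°.
Δφ = 58.531 − 28.207 = 30.324°.
a = sin²(Δφ/2) + cos φ₁ · cos φ₂ · sin²(Δλ/2) = 0.397797.
c = 2·atan2(√a, √(1−a)) = 1.36494 rad → d = 6371·c ≈ 8696.03 km ≈ 4695.48 nmi.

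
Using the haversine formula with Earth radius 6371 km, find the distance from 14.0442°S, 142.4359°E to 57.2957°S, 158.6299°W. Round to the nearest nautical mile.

3702 nmi

Δλ = -158.6299 − 142.4359 = -301.0658°; wrapped into (−180°, 180°]: 58.9342°.
Δφ = -57.2957 − -14.0442 = -43.2515°.
a = sin²(Δφ/2) + cos φ₁ · cos φ₂ · sin²(Δλ/2) = 0.262663.
c = 2·atan2(√a, √(1−a)) = 1.07620 rad → d = 6371·c ≈ 6856.48 km ≈ 3702.21 nmi.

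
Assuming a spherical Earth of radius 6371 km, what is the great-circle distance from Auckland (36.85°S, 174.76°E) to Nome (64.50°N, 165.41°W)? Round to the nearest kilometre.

11403 km

Δλ = -165.41 − 174.76 = -340.17°; wrapped into (−180°, 180°]: 19.83°.
Δφ = 64.50 − -36.85 = 101.35°.
a = sin²(Δφ/2) + cos φ₁ · cos φ₂ · sin²(Δλ/2) = 0.608615.
c = 2·atan2(√a, √(1−a)) = 1.78977 rad → d = 6371·c ≈ 11402.63 km.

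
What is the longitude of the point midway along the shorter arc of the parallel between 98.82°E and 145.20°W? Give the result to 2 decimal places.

156.81°E

Signed shortest Δλ from +98.82° to -145.20° is +115.98°.
Midpoint longitude = +98.82° + (+115.98°)/2 = +98.82° + 57.99° = +156.81°.
(The naïve average (+98.82 + -145.20)/2 = -23.19° is on the wrong side of the globe.)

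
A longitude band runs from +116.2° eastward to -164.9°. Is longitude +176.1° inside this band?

Yes

Band width going east from +116.2° to -164.9°: ((-164.9 − 116.2) mod 360) = 78.9°.
Offset of +176.1° east of the west edge: ((176.1 − 116.2) mod 360) = 59.9°.
59.9° ≤ 78.9° ⇒ inside.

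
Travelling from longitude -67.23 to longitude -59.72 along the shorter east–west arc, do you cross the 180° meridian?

Signed shortest Δλ = ((-59.72 − -67.23 + 180) mod 360) − 180 = 7.51°.
Going east by 7.51° from -67.23° reaches -59.72° without touching 180°.

No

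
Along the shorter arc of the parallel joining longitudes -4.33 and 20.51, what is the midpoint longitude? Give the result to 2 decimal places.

Signed shortest Δλ from -4.33° to +20.51° is +24.84°.
Midpoint longitude = -4.33° + (+24.84°)/2 = -4.33° + 12.42° = +8.09°.

+8.09°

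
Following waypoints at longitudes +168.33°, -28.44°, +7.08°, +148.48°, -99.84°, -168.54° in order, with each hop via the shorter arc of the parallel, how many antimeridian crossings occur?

Leg 1: +168.33° → -28.44°, shortest Δλ = 163.23° (east) — crosses 180°.
Leg 2: -28.44° → +7.08°, shortest Δλ = 35.52° (east) — does not cross 180°.
Leg 3: +7.08° → +148.48°, shortest Δλ = 141.4° (east) — does not cross 180°.
Leg 4: +148.48° → -99.84°, shortest Δλ = 111.68° (east) — crosses 180°.
Leg 5: -99.84° → -168.54°, shortest Δλ = -68.7° (west) — does not cross 180°.
Total crossings: 2.

2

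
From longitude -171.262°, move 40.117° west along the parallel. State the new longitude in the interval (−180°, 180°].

Start at -171.262°; shift −40.117° → -211.379°.
-211.379° lies outside (−180°, 180°]; add 360° → +148.621°.

+148.621°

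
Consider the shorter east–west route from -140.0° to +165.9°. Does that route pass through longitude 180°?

Naïve |165.9 − -140.0| = 305.9° > 180°, so the shorter arc goes the other way round — across 180°.
Signed shortest Δλ = ((165.9 − -140.0 + 180) mod 360) − 180 = -54.1°.
Going west by 54.1° from -140.0° passes through 180° before reaching +165.9°.

Yes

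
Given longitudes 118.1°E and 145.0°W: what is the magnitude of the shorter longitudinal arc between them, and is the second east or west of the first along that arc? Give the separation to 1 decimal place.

96.9° east

Raw difference: -145.0 − 118.1 = -263.1°.
Normalise into (−180°, 180°]: -263.1° + 360° = 96.9°.
Positive ⇒ the second point lies to the east; separation 96.9°.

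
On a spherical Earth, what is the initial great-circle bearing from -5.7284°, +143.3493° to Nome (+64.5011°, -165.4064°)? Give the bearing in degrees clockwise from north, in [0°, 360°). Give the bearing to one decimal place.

19.9°

Δλ = -165.4064 − 143.3493 = -308.7557°; wrapped into (−180°, 180°]: 51.2443°.
θ = atan2( sin Δλ · cos φ₂ , cos φ₁ · sin φ₂ − sin φ₁ · cos φ₂ · cos Δλ )
  = atan2(0.33571, 0.92498) = 19.948° → normalised to [0°, 360°): 19.948°.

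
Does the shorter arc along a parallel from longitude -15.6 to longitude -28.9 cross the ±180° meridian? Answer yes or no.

No

Signed shortest Δλ = ((-28.9 − -15.6 + 180) mod 360) − 180 = -13.3°.
Going west by 13.3° from -15.6° reaches -28.9° without touching 180°.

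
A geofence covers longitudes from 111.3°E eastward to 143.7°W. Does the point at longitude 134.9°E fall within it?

Band width going east from +111.3° to -143.7°: ((-143.7 − 111.3) mod 360) = 105.0°.
Offset of +134.9° east of the west edge: ((134.9 − 111.3) mod 360) = 23.6°.
23.6° ≤ 105.0° ⇒ inside.

Yes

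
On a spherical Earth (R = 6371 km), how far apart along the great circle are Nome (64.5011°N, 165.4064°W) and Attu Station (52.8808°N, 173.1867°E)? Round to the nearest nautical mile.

Δλ = 173.1867 − -165.4064 = 338.5931°; wrapped into (−180°, 180°]: -21.4069°.
Δφ = 52.8808 − 64.5011 = -11.6203°.
a = sin²(Δφ/2) + cos φ₁ · cos φ₂ · sin²(Δλ/2) = 0.019209.
c = 2·atan2(√a, √(1−a)) = 0.27809 rad → d = 6371·c ≈ 1771.72 km ≈ 956.65 nmi.

957 nmi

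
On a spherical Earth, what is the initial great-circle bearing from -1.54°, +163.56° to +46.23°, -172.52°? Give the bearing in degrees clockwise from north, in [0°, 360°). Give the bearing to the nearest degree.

Δλ = -172.52 − 163.56 = -336.08°; wrapped into (−180°, 180°]: 23.92°.
θ = atan2( sin Δλ · cos φ₂ , cos φ₁ · sin φ₂ − sin φ₁ · cos φ₂ · cos Δλ )
  = atan2(0.28048, 0.73886) = 20.788° → normalised to [0°, 360°): 20.788°.

21°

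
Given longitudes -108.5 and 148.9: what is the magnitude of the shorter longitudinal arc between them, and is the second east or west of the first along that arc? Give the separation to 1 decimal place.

102.6° west

Raw difference: 148.9 − -108.5 = 257.4°.
Normalise into (−180°, 180°]: 257.4° − 360° = -102.6°.
Negative ⇒ the second point lies to the west; separation 102.6°.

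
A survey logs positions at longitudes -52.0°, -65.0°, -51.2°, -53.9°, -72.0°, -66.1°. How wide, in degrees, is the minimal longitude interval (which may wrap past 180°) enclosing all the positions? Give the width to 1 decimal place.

20.8°

Sort the longitudes: -72.0°, -66.1°, -65.0°, -53.9°, -52.0°, -51.2°.
Eastward gaps between consecutive values (wrapping around): 5.9°, 1.1°, 11.1°, 1.9°, 0.8°, 339.2°.
Largest gap = 339.2° ⇒ minimal covering band is its complement: 360° − 339.2° = 20.8°.
Band runs from -72.0° eastward to -51.2°.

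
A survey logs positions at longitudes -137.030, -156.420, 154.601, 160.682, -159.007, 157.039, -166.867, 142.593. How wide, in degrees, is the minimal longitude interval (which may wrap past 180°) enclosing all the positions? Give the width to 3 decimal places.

80.377°

Sort the longitudes: -166.867°, -159.007°, -156.420°, -137.030°, +142.593°, +154.601°, +157.039°, +160.682°.
Eastward gaps between consecutive values (wrapping around): 7.860°, 2.587°, 19.390°, 279.623°, 12.008°, 2.438°, 3.643°, 32.451°.
Largest gap = 279.623° ⇒ minimal covering band is its complement: 360° − 279.623° = 80.377°.
Band runs from +142.593° eastward to -137.030°, crossing the antimeridian.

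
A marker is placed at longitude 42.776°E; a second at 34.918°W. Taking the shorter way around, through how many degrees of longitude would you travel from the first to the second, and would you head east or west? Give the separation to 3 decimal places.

Raw difference: -34.918 − 42.776 = -77.694°.
Normalise into (−180°, 180°]: -77.694° stays -77.694°.
Negative ⇒ the second point lies to the west; separation 77.694°.

77.694° west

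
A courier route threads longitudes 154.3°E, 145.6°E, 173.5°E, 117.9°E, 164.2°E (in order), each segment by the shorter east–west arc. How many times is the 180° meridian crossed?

Leg 1: +154.3° → +145.6°, shortest Δλ = -8.7° (west) — does not cross 180°.
Leg 2: +145.6° → +173.5°, shortest Δλ = 27.9° (east) — does not cross 180°.
Leg 3: +173.5° → +117.9°, shortest Δλ = -55.6° (west) — does not cross 180°.
Leg 4: +117.9° → +164.2°, shortest Δλ = 46.3° (east) — does not cross 180°.
Total crossings: 0.

0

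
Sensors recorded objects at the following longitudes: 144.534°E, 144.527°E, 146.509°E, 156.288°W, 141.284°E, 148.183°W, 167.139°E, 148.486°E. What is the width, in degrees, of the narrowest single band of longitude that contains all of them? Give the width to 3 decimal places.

Sort the longitudes: -156.288°, -148.183°, +141.284°, +144.527°, +144.534°, +146.509°, +148.486°, +167.139°.
Eastward gaps between consecutive values (wrapping around): 8.105°, 289.467°, 3.243°, 0.007°, 1.975°, 1.977°, 18.653°, 36.573°.
Largest gap = 289.467° ⇒ minimal covering band is its complement: 360° − 289.467° = 70.533°.
Band runs from +141.284° eastward to -148.183°, crossing the antimeridian.

70.533°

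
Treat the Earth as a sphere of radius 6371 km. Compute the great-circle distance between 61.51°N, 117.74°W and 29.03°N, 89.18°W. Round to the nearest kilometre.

4175 km

Δλ = -89.18 − -117.74 = 28.56°.
Δφ = 29.03 − 61.51 = -32.48°.
a = sin²(Δφ/2) + cos φ₁ · cos φ₂ · sin²(Δλ/2) = 0.103586.
c = 2·atan2(√a, √(1−a)) = 0.65536 rad → d = 6371·c ≈ 4175.31 km.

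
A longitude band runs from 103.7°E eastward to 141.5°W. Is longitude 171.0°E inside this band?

Band width going east from +103.7° to -141.5°: ((-141.5 − 103.7) mod 360) = 114.8°.
Offset of +171.0° east of the west edge: ((171.0 − 103.7) mod 360) = 67.3°.
67.3° ≤ 114.8° ⇒ inside.

Yes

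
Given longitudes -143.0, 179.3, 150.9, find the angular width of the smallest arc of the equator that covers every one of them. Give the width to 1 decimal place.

66.1°

Sort the longitudes: -143.0°, +150.9°, +179.3°.
Eastward gaps between consecutive values (wrapping around): 293.9°, 28.4°, 37.7°.
Largest gap = 293.9° ⇒ minimal covering band is its complement: 360° − 293.9° = 66.1°.
Band runs from +150.9° eastward to -143.0°, crossing the antimeridian.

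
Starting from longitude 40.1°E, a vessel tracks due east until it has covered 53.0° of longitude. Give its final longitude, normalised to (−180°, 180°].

Start at +40.1°; shift +53.0° → +93.1°.
+93.1° already lies in (−180°, 180°].

93.1°E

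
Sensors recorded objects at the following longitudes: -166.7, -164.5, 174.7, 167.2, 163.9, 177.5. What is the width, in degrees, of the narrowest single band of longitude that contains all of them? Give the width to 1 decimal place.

Sort the longitudes: -166.7°, -164.5°, +163.9°, +167.2°, +174.7°, +177.5°.
Eastward gaps between consecutive values (wrapping around): 2.2°, 328.4°, 3.3°, 7.5°, 2.8°, 15.8°.
Largest gap = 328.4° ⇒ minimal covering band is its complement: 360° − 328.4° = 31.6°.
Band runs from +163.9° eastward to -164.5°, crossing the antimeridian.

31.6°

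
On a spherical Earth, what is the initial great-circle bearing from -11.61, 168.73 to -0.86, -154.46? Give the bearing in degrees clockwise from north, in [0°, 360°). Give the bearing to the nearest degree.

76°

Δλ = -154.46 − 168.73 = -323.19°; wrapped into (−180°, 180°]: 36.81°.
θ = atan2( sin Δλ · cos φ₂ , cos φ₁ · sin φ₂ − sin φ₁ · cos φ₂ · cos Δλ )
  = atan2(0.59910, 0.14640) = 76.267° → normalised to [0°, 360°): 76.267°.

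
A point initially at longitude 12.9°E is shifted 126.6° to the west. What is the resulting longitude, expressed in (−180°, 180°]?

113.7°W

Start at +12.9°; shift −126.6° → -113.7°.
-113.7° already lies in (−180°, 180°].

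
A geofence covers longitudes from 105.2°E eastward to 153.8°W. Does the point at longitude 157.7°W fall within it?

Yes

Band width going east from +105.2° to -153.8°: ((-153.8 − 105.2) mod 360) = 101.0°.
Offset of -157.7° east of the west edge: ((-157.7 − 105.2) mod 360) = 97.1°.
97.1° ≤ 101.0° ⇒ inside.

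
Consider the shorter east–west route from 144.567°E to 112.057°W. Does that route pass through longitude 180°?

Naïve |-112.057 − 144.567| = 256.624° > 180°, so the shorter arc goes the other way round — across 180°.
Signed shortest Δλ = ((-112.057 − 144.567 + 180) mod 360) − 180 = 103.376°.
Going east by 103.376° from +144.567° passes through 180° before reaching -112.057°.

Yes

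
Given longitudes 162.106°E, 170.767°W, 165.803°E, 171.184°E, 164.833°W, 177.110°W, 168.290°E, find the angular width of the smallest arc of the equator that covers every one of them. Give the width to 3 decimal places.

33.061°

Sort the longitudes: -177.110°, -170.767°, -164.833°, +162.106°, +165.803°, +168.290°, +171.184°.
Eastward gaps between consecutive values (wrapping around): 6.343°, 5.934°, 326.939°, 3.697°, 2.487°, 2.894°, 11.706°.
Largest gap = 326.939° ⇒ minimal covering band is its complement: 360° − 326.939° = 33.061°.
Band runs from +162.106° eastward to -164.833°, crossing the antimeridian.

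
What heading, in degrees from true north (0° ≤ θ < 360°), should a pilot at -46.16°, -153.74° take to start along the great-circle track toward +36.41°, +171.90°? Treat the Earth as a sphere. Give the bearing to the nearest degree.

Δλ = 171.90 − -153.74 = 325.64°; wrapped into (−180°, 180°]: -34.36°.
θ = atan2( sin Δλ · cos φ₂ , cos φ₁ · sin φ₂ − sin φ₁ · cos φ₂ · cos Δλ )
  = atan2(-0.45422, 0.89031) = -27.030° → normalised to [0°, 360°): 332.970°.

333°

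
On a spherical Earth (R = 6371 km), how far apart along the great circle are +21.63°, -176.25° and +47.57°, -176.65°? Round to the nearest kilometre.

Δλ = -176.65 − -176.25 = -0.40°.
Δφ = 47.57 − 21.63 = 25.94°.
a = sin²(Δφ/2) + cos φ₁ · cos φ₂ · sin²(Δλ/2) = 0.050381.
c = 2·atan2(√a, √(1−a)) = 0.45277 rad → d = 6371·c ≈ 2884.62 km.

2885 km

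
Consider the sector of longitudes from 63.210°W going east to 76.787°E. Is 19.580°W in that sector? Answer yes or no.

Yes

Band width going east from -63.210° to +76.787°: ((76.787 − -63.210) mod 360) = 139.997°.
Offset of -19.580° east of the west edge: ((-19.580 − -63.210) mod 360) = 43.630°.
43.630° ≤ 139.997° ⇒ inside.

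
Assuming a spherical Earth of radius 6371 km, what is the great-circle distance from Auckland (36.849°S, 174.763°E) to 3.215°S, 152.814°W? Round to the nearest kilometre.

Δλ = -152.814 − 174.763 = -327.577°; wrapped into (−180°, 180°]: 32.423°.
Δφ = -3.215 − -36.849 = 33.634°.
a = sin²(Δφ/2) + cos φ₁ · cos φ₂ · sin²(Δλ/2) = 0.145977.
c = 2·atan2(√a, √(1−a)) = 0.78407 rad → d = 6371·c ≈ 4995.31 km.

4995 km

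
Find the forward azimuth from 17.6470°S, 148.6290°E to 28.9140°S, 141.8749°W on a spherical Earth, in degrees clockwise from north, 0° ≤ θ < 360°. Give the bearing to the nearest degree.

Δλ = -141.8749 − 148.6290 = -290.5039°; wrapped into (−180°, 180°]: 69.4961°.
θ = atan2( sin Δλ · cos φ₂ , cos φ₁ · sin φ₂ − sin φ₁ · cos φ₂ · cos Δλ )
  = atan2(0.81989, -0.36780) = 114.161° → normalised to [0°, 360°): 114.161°.

114°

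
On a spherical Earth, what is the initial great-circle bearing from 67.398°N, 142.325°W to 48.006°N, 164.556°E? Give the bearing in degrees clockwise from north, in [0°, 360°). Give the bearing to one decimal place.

261.0°

Δλ = 164.556 − -142.325 = 306.881°; wrapped into (−180°, 180°]: -53.119°.
θ = atan2( sin Δλ · cos φ₂ , cos φ₁ · sin φ₂ − sin φ₁ · cos φ₂ · cos Δλ )
  = atan2(-0.53516, -0.08506) = -99.031° → normalised to [0°, 360°): 260.969°.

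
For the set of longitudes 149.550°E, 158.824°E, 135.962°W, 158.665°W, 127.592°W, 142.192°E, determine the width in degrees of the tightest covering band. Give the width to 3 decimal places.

90.216°

Sort the longitudes: -158.665°, -135.962°, -127.592°, +142.192°, +149.550°, +158.824°.
Eastward gaps between consecutive values (wrapping around): 22.703°, 8.370°, 269.784°, 7.358°, 9.274°, 42.511°.
Largest gap = 269.784° ⇒ minimal covering band is its complement: 360° − 269.784° = 90.216°.
Band runs from +142.192° eastward to -127.592°, crossing the antimeridian.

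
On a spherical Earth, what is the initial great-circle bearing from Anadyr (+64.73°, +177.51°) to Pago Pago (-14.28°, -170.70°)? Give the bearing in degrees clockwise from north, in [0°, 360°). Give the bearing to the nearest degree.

Δλ = -170.70 − 177.51 = -348.21°; wrapped into (−180°, 180°]: 11.79°.
θ = atan2( sin Δλ · cos φ₂ , cos φ₁ · sin φ₂ − sin φ₁ · cos φ₂ · cos Δλ )
  = atan2(0.19801, -0.96317) = 168.383° → normalised to [0°, 360°): 168.383°.

168°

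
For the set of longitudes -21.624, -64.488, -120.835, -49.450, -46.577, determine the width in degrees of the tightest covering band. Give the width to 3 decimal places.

Sort the longitudes: -120.835°, -64.488°, -49.450°, -46.577°, -21.624°.
Eastward gaps between consecutive values (wrapping around): 56.347°, 15.038°, 2.873°, 24.953°, 260.789°.
Largest gap = 260.789° ⇒ minimal covering band is its complement: 360° − 260.789° = 99.211°.
Band runs from -120.835° eastward to -21.624°.

99.211°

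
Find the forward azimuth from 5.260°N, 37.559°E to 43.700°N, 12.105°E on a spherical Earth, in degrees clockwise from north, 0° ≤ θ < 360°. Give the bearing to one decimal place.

333.7°

Δλ = 12.105 − 37.559 = -25.454°.
θ = atan2( sin Δλ · cos φ₂ , cos φ₁ · sin φ₂ − sin φ₁ · cos φ₂ · cos Δλ )
  = atan2(-0.31072, 0.62813) = -26.321° → normalised to [0°, 360°): 333.679°.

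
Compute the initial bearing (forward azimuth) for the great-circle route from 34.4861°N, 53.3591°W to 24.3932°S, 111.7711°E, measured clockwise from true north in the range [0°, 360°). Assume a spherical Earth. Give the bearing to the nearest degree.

56°

Δλ = 111.7711 − -53.3591 = 165.1302°.
θ = atan2( sin Δλ · cos φ₂ , cos φ₁ · sin φ₂ − sin φ₁ · cos φ₂ · cos Δλ )
  = atan2(0.23372, 0.15798) = 55.944° → normalised to [0°, 360°): 55.944°.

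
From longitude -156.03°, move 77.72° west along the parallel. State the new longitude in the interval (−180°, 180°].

Start at -156.03°; shift −77.72° → -233.75°.
-233.75° lies outside (−180°, 180°]; add 360° → +126.25°.

+126.25°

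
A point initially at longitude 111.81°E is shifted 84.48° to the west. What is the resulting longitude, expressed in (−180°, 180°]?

27.33°E

Start at +111.81°; shift −84.48° → +27.33°.
+27.33° already lies in (−180°, 180°].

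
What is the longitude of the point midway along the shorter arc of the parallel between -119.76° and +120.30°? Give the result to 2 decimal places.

Signed shortest Δλ from -119.76° to +120.30° is -119.94°.
Midpoint longitude = -119.76° + (-119.94°)/2 = -119.76° − 59.97° = -179.73°.
(The naïve average (-119.76 + +120.30)/2 = 0.27° is on the wrong side of the globe.)

-179.73°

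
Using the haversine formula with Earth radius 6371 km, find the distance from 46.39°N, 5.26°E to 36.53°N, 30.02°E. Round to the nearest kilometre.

Δλ = 30.02 − 5.26 = 24.76°.
Δφ = 36.53 − 46.39 = -9.86°.
a = sin²(Δφ/2) + cos φ₁ · cos φ₂ · sin²(Δλ/2) = 0.032861.
c = 2·atan2(√a, √(1−a)) = 0.36457 rad → d = 6371·c ≈ 2322.67 km.

2323 km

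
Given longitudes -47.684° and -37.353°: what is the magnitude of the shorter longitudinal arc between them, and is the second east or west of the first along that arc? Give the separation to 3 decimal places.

10.331° east

Raw difference: -37.353 − -47.684 = 10.331°.
Normalise into (−180°, 180°]: 10.331° stays 10.331°.
Positive ⇒ the second point lies to the east; separation 10.331°.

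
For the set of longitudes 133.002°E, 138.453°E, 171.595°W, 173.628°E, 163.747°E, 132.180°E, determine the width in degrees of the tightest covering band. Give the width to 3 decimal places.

Sort the longitudes: -171.595°, +132.180°, +133.002°, +138.453°, +163.747°, +173.628°.
Eastward gaps between consecutive values (wrapping around): 303.775°, 0.822°, 5.451°, 25.294°, 9.881°, 14.777°.
Largest gap = 303.775° ⇒ minimal covering band is its complement: 360° − 303.775° = 56.225°.
Band runs from +132.180° eastward to -171.595°, crossing the antimeridian.

56.225°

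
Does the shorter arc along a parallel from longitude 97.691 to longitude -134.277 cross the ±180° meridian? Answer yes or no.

Naïve |-134.277 − 97.691| = 231.968° > 180°, so the shorter arc goes the other way round — across 180°.
Signed shortest Δλ = ((-134.277 − 97.691 + 180) mod 360) − 180 = 128.032°.
Going east by 128.032° from +97.691° passes through 180° before reaching -134.277°.

Yes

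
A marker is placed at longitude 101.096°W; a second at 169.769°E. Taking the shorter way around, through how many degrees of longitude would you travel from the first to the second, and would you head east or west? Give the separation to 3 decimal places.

89.135° west

Raw difference: 169.769 − -101.096 = 270.865°.
Normalise into (−180°, 180°]: 270.865° − 360° = -89.135°.
Negative ⇒ the second point lies to the west; separation 89.135°.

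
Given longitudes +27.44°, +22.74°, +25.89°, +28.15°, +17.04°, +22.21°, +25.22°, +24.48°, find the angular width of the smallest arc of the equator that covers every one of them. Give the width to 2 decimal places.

Sort the longitudes: +17.04°, +22.21°, +22.74°, +24.48°, +25.22°, +25.89°, +27.44°, +28.15°.
Eastward gaps between consecutive values (wrapping around): 5.17°, 0.53°, 1.74°, 0.74°, 0.67°, 1.55°, 0.71°, 348.89°.
Largest gap = 348.89° ⇒ minimal covering band is its complement: 360° − 348.89° = 11.11°.
Band runs from +17.04° eastward to +28.15°.

11.11°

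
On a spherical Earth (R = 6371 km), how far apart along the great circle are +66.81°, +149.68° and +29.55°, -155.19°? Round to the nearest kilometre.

Δλ = -155.19 − 149.68 = -304.87°; wrapped into (−180°, 180°]: 55.13°.
Δφ = 29.55 − 66.81 = -37.26°.
a = sin²(Δφ/2) + cos φ₁ · cos φ₂ · sin²(Δλ/2) = 0.175408.
c = 2·atan2(√a, √(1−a)) = 0.86429 rad → d = 6371·c ≈ 5506.37 km.

5506 km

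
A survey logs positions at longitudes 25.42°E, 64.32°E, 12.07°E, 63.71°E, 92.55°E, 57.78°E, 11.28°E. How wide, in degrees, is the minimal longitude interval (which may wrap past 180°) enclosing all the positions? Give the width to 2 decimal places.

81.27°

Sort the longitudes: +11.28°, +12.07°, +25.42°, +57.78°, +63.71°, +64.32°, +92.55°.
Eastward gaps between consecutive values (wrapping around): 0.79°, 13.35°, 32.36°, 5.93°, 0.61°, 28.23°, 278.73°.
Largest gap = 278.73° ⇒ minimal covering band is its complement: 360° − 278.73° = 81.27°.
Band runs from +11.28° eastward to +92.55°.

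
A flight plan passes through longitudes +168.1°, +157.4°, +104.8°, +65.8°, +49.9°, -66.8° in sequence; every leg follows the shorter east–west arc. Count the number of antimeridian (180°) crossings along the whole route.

0

Leg 1: +168.1° → +157.4°, shortest Δλ = -10.7° (west) — does not cross 180°.
Leg 2: +157.4° → +104.8°, shortest Δλ = -52.6° (west) — does not cross 180°.
Leg 3: +104.8° → +65.8°, shortest Δλ = -39.0° (west) — does not cross 180°.
Leg 4: +65.8° → +49.9°, shortest Δλ = -15.9° (west) — does not cross 180°.
Leg 5: +49.9° → -66.8°, shortest Δλ = -116.7° (west) — does not cross 180°.
Total crossings: 0.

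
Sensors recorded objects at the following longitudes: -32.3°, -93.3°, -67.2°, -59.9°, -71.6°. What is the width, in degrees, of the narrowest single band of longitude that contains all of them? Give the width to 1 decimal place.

Sort the longitudes: -93.3°, -71.6°, -67.2°, -59.9°, -32.3°.
Eastward gaps between consecutive values (wrapping around): 21.7°, 4.4°, 7.3°, 27.6°, 299.0°.
Largest gap = 299.0° ⇒ minimal covering band is its complement: 360° − 299.0° = 61.0°.
Band runs from -93.3° eastward to -32.3°.

61.0°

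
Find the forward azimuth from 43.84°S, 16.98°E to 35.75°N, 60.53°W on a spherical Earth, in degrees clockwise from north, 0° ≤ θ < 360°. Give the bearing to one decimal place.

Δλ = -60.53 − 16.98 = -77.51°.
θ = atan2( sin Δλ · cos φ₂ , cos φ₁ · sin φ₂ − sin φ₁ · cos φ₂ · cos Δλ )
  = atan2(-0.79237, 0.54298) = -55.579° → normalised to [0°, 360°): 304.421°.

304.4°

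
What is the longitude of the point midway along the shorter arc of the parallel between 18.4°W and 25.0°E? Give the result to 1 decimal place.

Signed shortest Δλ from -18.4° to +25.0° is +43.4°.
Midpoint longitude = -18.4° + (+43.4°)/2 = -18.4° + 21.7° = +3.3°.

3.3°E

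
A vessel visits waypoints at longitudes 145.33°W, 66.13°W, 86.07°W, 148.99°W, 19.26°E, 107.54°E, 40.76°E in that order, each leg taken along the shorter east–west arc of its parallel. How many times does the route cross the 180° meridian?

0

Leg 1: -145.33° → -66.13°, shortest Δλ = 79.2° (east) — does not cross 180°.
Leg 2: -66.13° → -86.07°, shortest Δλ = -19.94° (west) — does not cross 180°.
Leg 3: -86.07° → -148.99°, shortest Δλ = -62.92° (west) — does not cross 180°.
Leg 4: -148.99° → +19.26°, shortest Δλ = 168.25° (east) — does not cross 180°.
Leg 5: +19.26° → +107.54°, shortest Δλ = 88.28° (east) — does not cross 180°.
Leg 6: +107.54° → +40.76°, shortest Δλ = -66.78° (west) — does not cross 180°.
Total crossings: 0.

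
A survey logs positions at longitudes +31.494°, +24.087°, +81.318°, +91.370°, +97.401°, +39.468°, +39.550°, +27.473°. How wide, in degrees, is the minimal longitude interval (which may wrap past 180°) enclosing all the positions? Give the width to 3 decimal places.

Sort the longitudes: +24.087°, +27.473°, +31.494°, +39.468°, +39.550°, +81.318°, +91.370°, +97.401°.
Eastward gaps between consecutive values (wrapping around): 3.386°, 4.021°, 7.974°, 0.082°, 41.768°, 10.052°, 6.031°, 286.686°.
Largest gap = 286.686° ⇒ minimal covering band is its complement: 360° − 286.686° = 73.314°.
Band runs from +24.087° eastward to +97.401°.

73.314°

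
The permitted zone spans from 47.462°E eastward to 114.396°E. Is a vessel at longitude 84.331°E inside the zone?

Yes

Band width going east from +47.462° to +114.396°: ((114.396 − 47.462) mod 360) = 66.934°.
Offset of +84.331° east of the west edge: ((84.331 − 47.462) mod 360) = 36.869°.
36.869° ≤ 66.934° ⇒ inside.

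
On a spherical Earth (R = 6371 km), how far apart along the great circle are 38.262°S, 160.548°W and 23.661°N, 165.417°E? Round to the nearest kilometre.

Δλ = 165.417 − -160.548 = 325.965°; wrapped into (−180°, 180°]: -34.035°.
Δφ = 23.661 − -38.262 = 61.923°.
a = sin²(Δφ/2) + cos φ₁ · cos φ₂ · sin²(Δλ/2) = 0.326271.
c = 2·atan2(√a, √(1−a)) = 1.21594 rad → d = 6371·c ≈ 7746.73 km.

7747 km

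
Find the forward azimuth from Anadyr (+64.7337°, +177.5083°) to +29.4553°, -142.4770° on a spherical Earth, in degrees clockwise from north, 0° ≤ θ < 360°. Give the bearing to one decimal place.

Δλ = -142.4770 − 177.5083 = -319.9853°; wrapped into (−180°, 180°]: 40.0147°.
θ = atan2( sin Δλ · cos φ₂ , cos φ₁ · sin φ₂ − sin φ₁ · cos φ₂ · cos Δλ )
  = atan2(0.55987, -0.39319) = 125.080° → normalised to [0°, 360°): 125.080°.

125.1°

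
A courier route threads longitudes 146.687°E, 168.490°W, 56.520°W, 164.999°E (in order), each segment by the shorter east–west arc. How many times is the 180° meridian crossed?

2

Leg 1: +146.687° → -168.490°, shortest Δλ = 44.823° (east) — crosses 180°.
Leg 2: -168.490° → -56.520°, shortest Δλ = 111.97° (east) — does not cross 180°.
Leg 3: -56.520° → +164.999°, shortest Δλ = -138.481° (west) — crosses 180°.
Total crossings: 2.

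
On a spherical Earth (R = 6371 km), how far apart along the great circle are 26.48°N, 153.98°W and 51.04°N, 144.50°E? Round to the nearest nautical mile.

3125 nmi

Δλ = 144.50 − -153.98 = 298.48°; wrapped into (−180°, 180°]: -61.52°.
Δφ = 51.04 − 26.48 = 24.56°.
a = sin²(Δφ/2) + cos φ₁ · cos φ₂ · sin²(Δλ/2) = 0.192454.
c = 2·atan2(√a, √(1−a)) = 0.90829 rad → d = 6371·c ≈ 5786.74 km ≈ 3124.59 nmi.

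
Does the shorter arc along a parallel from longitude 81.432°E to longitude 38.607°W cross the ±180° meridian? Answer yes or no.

No

Signed shortest Δλ = ((-38.607 − 81.432 + 180) mod 360) − 180 = -120.039°.
Going west by 120.039° from +81.432° reaches -38.607° without touching 180°.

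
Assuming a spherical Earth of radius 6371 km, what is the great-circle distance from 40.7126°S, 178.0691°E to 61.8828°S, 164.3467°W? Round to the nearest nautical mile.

Δλ = -164.3467 − 178.0691 = -342.4158°; wrapped into (−180°, 180°]: 17.5842°.
Δφ = -61.8828 − -40.7126 = -21.1702°.
a = sin²(Δφ/2) + cos φ₁ · cos φ₂ · sin²(Δλ/2) = 0.042090.
c = 2·atan2(√a, √(1−a)) = 0.41325 rad → d = 6371·c ≈ 2632.82 km ≈ 1421.61 nmi.

1422 nmi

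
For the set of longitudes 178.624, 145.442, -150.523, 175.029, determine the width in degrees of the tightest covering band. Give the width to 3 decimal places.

64.035°

Sort the longitudes: -150.523°, +145.442°, +175.029°, +178.624°.
Eastward gaps between consecutive values (wrapping around): 295.965°, 29.587°, 3.595°, 30.853°.
Largest gap = 295.965° ⇒ minimal covering band is its complement: 360° − 295.965° = 64.035°.
Band runs from +145.442° eastward to -150.523°, crossing the antimeridian.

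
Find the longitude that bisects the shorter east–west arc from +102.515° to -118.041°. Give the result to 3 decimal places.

+172.237°

Signed shortest Δλ from +102.515° to -118.041° is +139.444°.
Midpoint longitude = +102.515° + (+139.444°)/2 = +102.515° + 69.722° = +172.237°.
(The naïve average (+102.515 + -118.041)/2 = -7.763° is on the wrong side of the globe.)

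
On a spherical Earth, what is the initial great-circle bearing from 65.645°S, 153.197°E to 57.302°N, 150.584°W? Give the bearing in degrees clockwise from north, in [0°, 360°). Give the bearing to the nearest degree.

36°

Δλ = -150.584 − 153.197 = -303.781°; wrapped into (−180°, 180°]: 56.219°.
θ = atan2( sin Δλ · cos φ₂ , cos φ₁ · sin φ₂ − sin φ₁ · cos φ₂ · cos Δλ )
  = atan2(0.44901, 0.62068) = 35.883° → normalised to [0°, 360°): 35.883°.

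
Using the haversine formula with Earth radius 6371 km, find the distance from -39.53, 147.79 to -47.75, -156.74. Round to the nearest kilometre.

4457 km

Δλ = -156.74 − 147.79 = -304.53°; wrapped into (−180°, 180°]: 55.47°.
Δφ = -47.75 − -39.53 = -8.22°.
a = sin²(Δφ/2) + cos φ₁ · cos φ₂ · sin²(Δλ/2) = 0.117454.
c = 2·atan2(√a, √(1−a)) = 0.69961 rad → d = 6371·c ≈ 4457.22 km.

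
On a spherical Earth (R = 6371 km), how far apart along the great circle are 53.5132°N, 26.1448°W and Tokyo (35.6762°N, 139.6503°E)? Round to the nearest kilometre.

10004 km

Δλ = 139.6503 − -26.1448 = 165.7951°.
Δφ = 35.6762 − 53.5132 = -17.8370°.
a = sin²(Δφ/2) + cos φ₁ · cos φ₂ · sin²(Δλ/2) = 0.499689.
c = 2·atan2(√a, √(1−a)) = 1.57017 rad → d = 6371·c ≈ 10003.58 km.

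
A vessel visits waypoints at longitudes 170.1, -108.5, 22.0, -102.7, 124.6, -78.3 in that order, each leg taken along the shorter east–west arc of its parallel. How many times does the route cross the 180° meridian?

Leg 1: +170.1° → -108.5°, shortest Δλ = 81.4° (east) — crosses 180°.
Leg 2: -108.5° → +22.0°, shortest Δλ = 130.5° (east) — does not cross 180°.
Leg 3: +22.0° → -102.7°, shortest Δλ = -124.7° (west) — does not cross 180°.
Leg 4: -102.7° → +124.6°, shortest Δλ = -132.7° (west) — crosses 180°.
Leg 5: +124.6° → -78.3°, shortest Δλ = 157.1° (east) — crosses 180°.
Total crossings: 3.

3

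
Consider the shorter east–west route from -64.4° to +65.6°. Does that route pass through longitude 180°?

No

Signed shortest Δλ = ((65.6 − -64.4 + 180) mod 360) − 180 = 130.0°.
Going east by 130.0° from -64.4° reaches +65.6° without touching 180°.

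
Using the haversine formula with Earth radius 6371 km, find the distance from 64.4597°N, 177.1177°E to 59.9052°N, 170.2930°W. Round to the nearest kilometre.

Δλ = -170.2930 − 177.1177 = -347.4107°; wrapped into (−180°, 180°]: 12.5893°.
Δφ = 59.9052 − 64.4597 = -4.5545°.
a = sin²(Δφ/2) + cos φ₁ · cos φ₂ · sin²(Δλ/2) = 0.004178.
c = 2·atan2(√a, √(1−a)) = 0.12936 rad → d = 6371·c ≈ 824.16 km.

824 km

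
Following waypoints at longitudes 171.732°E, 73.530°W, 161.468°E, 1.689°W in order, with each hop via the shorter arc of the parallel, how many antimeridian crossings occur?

2

Leg 1: +171.732° → -73.530°, shortest Δλ = 114.738° (east) — crosses 180°.
Leg 2: -73.530° → +161.468°, shortest Δλ = -125.002° (west) — crosses 180°.
Leg 3: +161.468° → -1.689°, shortest Δλ = -163.157° (west) — does not cross 180°.
Total crossings: 2.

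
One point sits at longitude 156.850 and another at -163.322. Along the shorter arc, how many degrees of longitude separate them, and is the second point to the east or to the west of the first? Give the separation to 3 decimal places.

39.828° east

Raw difference: -163.322 − 156.850 = -320.172°.
Normalise into (−180°, 180°]: -320.172° + 360° = 39.828°.
Positive ⇒ the second point lies to the east; separation 39.828°.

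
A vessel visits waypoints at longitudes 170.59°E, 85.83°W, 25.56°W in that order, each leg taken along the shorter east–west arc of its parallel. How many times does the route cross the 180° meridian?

Leg 1: +170.59° → -85.83°, shortest Δλ = 103.58° (east) — crosses 180°.
Leg 2: -85.83° → -25.56°, shortest Δλ = 60.27° (east) — does not cross 180°.
Total crossings: 1.

1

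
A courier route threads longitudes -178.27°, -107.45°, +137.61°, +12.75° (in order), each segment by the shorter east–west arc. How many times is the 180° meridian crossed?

Leg 1: -178.27° → -107.45°, shortest Δλ = 70.82° (east) — does not cross 180°.
Leg 2: -107.45° → +137.61°, shortest Δλ = -114.94° (west) — crosses 180°.
Leg 3: +137.61° → +12.75°, shortest Δλ = -124.86° (west) — does not cross 180°.
Total crossings: 1.

1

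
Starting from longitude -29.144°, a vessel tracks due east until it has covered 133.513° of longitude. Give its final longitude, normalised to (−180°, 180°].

+104.369°

Start at -29.144°; shift +133.513° → +104.369°.
+104.369° already lies in (−180°, 180°].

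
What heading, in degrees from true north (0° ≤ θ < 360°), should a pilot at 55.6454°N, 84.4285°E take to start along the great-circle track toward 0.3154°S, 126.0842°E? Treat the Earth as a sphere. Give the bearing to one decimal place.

Δλ = 126.0842 − 84.4285 = 41.6557°.
θ = atan2( sin Δλ · cos φ₂ , cos φ₁ · sin φ₂ − sin φ₁ · cos φ₂ · cos Δλ )
  = atan2(0.66464, -0.61992) = 133.006° → normalised to [0°, 360°): 133.006°.

133.0°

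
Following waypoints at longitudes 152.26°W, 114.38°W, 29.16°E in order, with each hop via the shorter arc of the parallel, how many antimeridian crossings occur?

0

Leg 1: -152.26° → -114.38°, shortest Δλ = 37.88° (east) — does not cross 180°.
Leg 2: -114.38° → +29.16°, shortest Δλ = 143.54° (east) — does not cross 180°.
Total crossings: 0.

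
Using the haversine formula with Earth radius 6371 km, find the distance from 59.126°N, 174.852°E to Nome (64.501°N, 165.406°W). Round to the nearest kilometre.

1190 km

Δλ = -165.406 − 174.852 = -340.258°; wrapped into (−180°, 180°]: 19.742°.
Δφ = 64.501 − 59.126 = 5.375°.
a = sin²(Δφ/2) + cos φ₁ · cos φ₂ · sin²(Δλ/2) = 0.008691.
c = 2·atan2(√a, √(1−a)) = 0.18672 rad → d = 6371·c ≈ 1189.59 km.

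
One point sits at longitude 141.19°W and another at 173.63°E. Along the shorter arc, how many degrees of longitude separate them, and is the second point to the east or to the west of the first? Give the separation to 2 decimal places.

Raw difference: 173.63 − -141.19 = 314.82°.
Normalise into (−180°, 180°]: 314.82° − 360° = -45.18°.
Negative ⇒ the second point lies to the west; separation 45.18°.

45.18° west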